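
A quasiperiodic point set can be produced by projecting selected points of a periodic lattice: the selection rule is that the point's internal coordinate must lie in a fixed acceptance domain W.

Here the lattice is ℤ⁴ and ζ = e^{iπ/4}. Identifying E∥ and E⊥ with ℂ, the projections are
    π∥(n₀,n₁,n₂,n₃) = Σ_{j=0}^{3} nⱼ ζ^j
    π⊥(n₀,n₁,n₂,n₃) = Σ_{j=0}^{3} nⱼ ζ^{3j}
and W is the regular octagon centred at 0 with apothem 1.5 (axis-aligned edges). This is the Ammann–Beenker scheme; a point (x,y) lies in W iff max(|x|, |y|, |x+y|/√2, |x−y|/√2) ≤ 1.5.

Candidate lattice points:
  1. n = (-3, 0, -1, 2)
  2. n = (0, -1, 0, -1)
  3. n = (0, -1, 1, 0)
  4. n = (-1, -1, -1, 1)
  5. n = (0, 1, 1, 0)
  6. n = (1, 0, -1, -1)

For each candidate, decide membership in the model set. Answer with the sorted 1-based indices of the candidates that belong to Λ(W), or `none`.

2, 4, 5, 6

π⊥(n) = n₀ + n₁ζ³ + n₂ζ⁶ + n₃ζ⁹ where ζ = e^{iπ/4}.
candidate 1: n = (-3, 0, -1, 2) → π⊥ ≈ (-1.585786, +2.414214); max(|x|,|y|,|x±y|/√2) = 2.828427 > 1.5 ⇒ ∉ W
candidate 2: n = (0, -1, 0, -1) → π⊥ ≈ (+0.000000, -1.414214); max(|x|,|y|,|x±y|/√2) = 1.414214 ≤ 1.5 ⇒ ∈ W
candidate 3: n = (0, -1, 1, 0) → π⊥ ≈ (+0.707107, -1.707107); max(|x|,|y|,|x±y|/√2) = 1.707107 > 1.5 ⇒ ∉ W
candidate 4: n = (-1, -1, -1, 1) → π⊥ ≈ (+0.414214, +1.000000); max(|x|,|y|,|x±y|/√2) = 1.000000 ≤ 1.5 ⇒ ∈ W
candidate 5: n = (0, 1, 1, 0) → π⊥ ≈ (-0.707107, -0.292893); max(|x|,|y|,|x±y|/√2) = 0.707107 ≤ 1.5 ⇒ ∈ W
candidate 6: n = (1, 0, -1, -1) → π⊥ ≈ (+0.292893, +0.292893); max(|x|,|y|,|x±y|/√2) = 0.414214 ≤ 1.5 ⇒ ∈ W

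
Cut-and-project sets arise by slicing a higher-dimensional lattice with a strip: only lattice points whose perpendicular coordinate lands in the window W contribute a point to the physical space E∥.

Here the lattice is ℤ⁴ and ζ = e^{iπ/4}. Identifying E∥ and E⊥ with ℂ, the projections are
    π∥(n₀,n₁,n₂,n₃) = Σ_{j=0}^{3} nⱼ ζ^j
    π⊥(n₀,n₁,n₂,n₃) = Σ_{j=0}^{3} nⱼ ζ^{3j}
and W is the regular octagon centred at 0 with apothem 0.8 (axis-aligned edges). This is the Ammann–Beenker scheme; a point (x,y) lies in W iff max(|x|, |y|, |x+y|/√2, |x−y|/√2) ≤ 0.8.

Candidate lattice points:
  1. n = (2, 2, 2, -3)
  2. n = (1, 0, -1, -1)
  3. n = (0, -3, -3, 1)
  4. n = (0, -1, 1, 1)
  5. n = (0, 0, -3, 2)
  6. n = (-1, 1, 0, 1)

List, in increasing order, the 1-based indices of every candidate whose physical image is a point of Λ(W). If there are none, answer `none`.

2

π⊥(n) = n₀ + n₁ζ³ + n₂ζ⁶ + n₃ζ⁹ where ζ = e^{iπ/4}.
candidate 1: n = (2, 2, 2, -3) → π⊥ ≈ (-1.535534, -2.707107); max(|x|,|y|,|x±y|/√2) = 3.000000 > 0.8 ⇒ ∉ W
candidate 2: n = (1, 0, -1, -1) → π⊥ ≈ (+0.292893, +0.292893); max(|x|,|y|,|x±y|/√2) = 0.414214 ≤ 0.8 ⇒ ∈ W
candidate 3: n = (0, -3, -3, 1) → π⊥ ≈ (+2.828427, +1.585786); max(|x|,|y|,|x±y|/√2) = 3.121320 > 0.8 ⇒ ∉ W
candidate 4: n = (0, -1, 1, 1) → π⊥ ≈ (+1.414214, -1.000000); max(|x|,|y|,|x±y|/√2) = 1.707107 > 0.8 ⇒ ∉ W
candidate 5: n = (0, 0, -3, 2) → π⊥ ≈ (+1.414214, +4.414214); max(|x|,|y|,|x±y|/√2) = 4.414214 > 0.8 ⇒ ∉ W
candidate 6: n = (-1, 1, 0, 1) → π⊥ ≈ (-1.000000, +1.414214); max(|x|,|y|,|x±y|/√2) = 1.707107 > 0.8 ⇒ ∉ W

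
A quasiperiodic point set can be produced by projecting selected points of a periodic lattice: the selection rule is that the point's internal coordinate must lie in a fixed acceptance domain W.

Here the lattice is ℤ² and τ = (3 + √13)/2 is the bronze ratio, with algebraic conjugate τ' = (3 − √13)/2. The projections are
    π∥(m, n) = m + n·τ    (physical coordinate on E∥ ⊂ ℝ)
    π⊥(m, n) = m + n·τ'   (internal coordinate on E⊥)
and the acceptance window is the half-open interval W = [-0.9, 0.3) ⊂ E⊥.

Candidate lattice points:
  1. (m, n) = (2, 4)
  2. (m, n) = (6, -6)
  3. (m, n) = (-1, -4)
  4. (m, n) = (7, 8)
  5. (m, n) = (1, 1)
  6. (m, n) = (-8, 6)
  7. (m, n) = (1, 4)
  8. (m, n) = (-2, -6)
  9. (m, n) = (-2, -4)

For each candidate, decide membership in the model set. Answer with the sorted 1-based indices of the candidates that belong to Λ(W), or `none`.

Compute τ' = (3−√13)/2 = -0.3028, so π⊥(m,n) = m -0.3028·n.
candidate 1: (m,n)=(2,4) → π∥ = 2+4·τ ≈ 15.2111, π⊥ = 2+4·τ' ≈ 0.7889 ∉ [-0.9, 0.3) ⇒ out
candidate 2: (m,n)=(6,-6) → π∥ = 6-6·τ ≈ -13.8167, π⊥ = 6-6·τ' ≈ 7.8167 ∉ [-0.9, 0.3) ⇒ out
candidate 3: (m,n)=(-1,-4) → π∥ = -1-4·τ ≈ -14.2111, π⊥ = -1-4·τ' ≈ 0.2111 ∈ [-0.9, 0.3) ⇒ IN Λ
candidate 4: (m,n)=(7,8) → π∥ = 7+8·τ ≈ 33.4222, π⊥ = 7+8·τ' ≈ 4.5778 ∉ [-0.9, 0.3) ⇒ out
candidate 5: (m,n)=(1,1) → π∥ = 1+1·τ ≈ 4.3028, π⊥ = 1+1·τ' ≈ 0.6972 ∉ [-0.9, 0.3) ⇒ out
candidate 6: (m,n)=(-8,6) → π∥ = -8+6·τ ≈ 11.8167, π⊥ = -8+6·τ' ≈ -9.8167 ∉ [-0.9, 0.3) ⇒ out
candidate 7: (m,n)=(1,4) → π∥ = 1+4·τ ≈ 14.2111, π⊥ = 1+4·τ' ≈ -0.2111 ∈ [-0.9, 0.3) ⇒ IN Λ
candidate 8: (m,n)=(-2,-6) → π∥ = -2-6·τ ≈ -21.8167, π⊥ = -2-6·τ' ≈ -0.1833 ∈ [-0.9, 0.3) ⇒ IN Λ
candidate 9: (m,n)=(-2,-4) → π∥ = -2-4·τ ≈ -15.2111, π⊥ = -2-4·τ' ≈ -0.7889 ∈ [-0.9, 0.3) ⇒ IN Λ

3, 7, 8, 9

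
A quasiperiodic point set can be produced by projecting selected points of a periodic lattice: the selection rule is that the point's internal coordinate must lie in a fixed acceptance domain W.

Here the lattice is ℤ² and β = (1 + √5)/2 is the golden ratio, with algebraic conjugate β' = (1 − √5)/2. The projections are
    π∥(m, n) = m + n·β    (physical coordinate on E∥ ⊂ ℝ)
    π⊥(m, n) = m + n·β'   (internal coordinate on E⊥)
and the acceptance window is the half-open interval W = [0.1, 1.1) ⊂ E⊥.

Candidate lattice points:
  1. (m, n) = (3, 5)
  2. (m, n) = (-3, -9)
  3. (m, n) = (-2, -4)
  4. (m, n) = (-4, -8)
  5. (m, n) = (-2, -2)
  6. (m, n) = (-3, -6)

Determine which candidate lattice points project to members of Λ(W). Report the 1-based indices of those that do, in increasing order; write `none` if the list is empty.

β' = (1−√5)/2 ≈ -0.618034.
#1 (3,5): internal coord 3 + (5)·β' = -0.090170; -0.090170 ∉ [0.1, 1.1) → out
#2 (-3,-9): internal coord -3 + (-9)·β' = +2.562306; +2.562306 ∉ [0.1, 1.1) → out
#3 (-2,-4): internal coord -2 + (-4)·β' = +0.472136; +0.472136 ∈ [0.1, 1.1) → IN Λ
#4 (-4,-8): internal coord -4 + (-8)·β' = +0.944272; +0.944272 ∈ [0.1, 1.1) → IN Λ
#5 (-2,-2): internal coord -2 + (-2)·β' = -0.763932; -0.763932 ∉ [0.1, 1.1) → out
#6 (-3,-6): internal coord -3 + (-6)·β' = +0.708204; +0.708204 ∈ [0.1, 1.1) → IN Λ

3, 4, 6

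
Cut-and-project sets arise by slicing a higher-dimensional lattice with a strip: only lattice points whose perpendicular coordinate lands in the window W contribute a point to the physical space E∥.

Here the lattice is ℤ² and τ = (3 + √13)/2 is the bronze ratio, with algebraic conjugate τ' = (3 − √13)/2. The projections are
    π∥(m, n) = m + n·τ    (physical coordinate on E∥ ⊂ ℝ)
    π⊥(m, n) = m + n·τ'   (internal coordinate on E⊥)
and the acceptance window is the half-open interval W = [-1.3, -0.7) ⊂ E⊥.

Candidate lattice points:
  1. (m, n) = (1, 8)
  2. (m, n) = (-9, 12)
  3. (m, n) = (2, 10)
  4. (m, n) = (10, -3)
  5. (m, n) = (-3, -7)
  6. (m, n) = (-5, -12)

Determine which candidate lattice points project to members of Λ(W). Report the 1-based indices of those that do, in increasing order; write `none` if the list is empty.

Compute τ' = (3−√13)/2 = -0.302776, so π⊥(m,n) = m -0.302776·n.
#1 (1,8): internal coord 1 + (8)·τ' = -1.422205; -1.422205 ∉ [-1.3, -0.7) → out
#2 (-9,12): internal coord -9 + (12)·τ' = -12.633308; -12.633308 ∉ [-1.3, -0.7) → out
#3 (2,10): internal coord 2 + (10)·τ' = -1.027756; -1.027756 ∈ [-1.3, -0.7) → IN Λ
#4 (10,-3): internal coord 10 + (-3)·τ' = +10.908327; +10.908327 ∉ [-1.3, -0.7) → out
#5 (-3,-7): internal coord -3 + (-7)·τ' = -0.880571; -0.880571 ∈ [-1.3, -0.7) → IN Λ
#6 (-5,-12): internal coord -5 + (-12)·τ' = -1.366692; -1.366692 ∉ [-1.3, -0.7) → out

3, 5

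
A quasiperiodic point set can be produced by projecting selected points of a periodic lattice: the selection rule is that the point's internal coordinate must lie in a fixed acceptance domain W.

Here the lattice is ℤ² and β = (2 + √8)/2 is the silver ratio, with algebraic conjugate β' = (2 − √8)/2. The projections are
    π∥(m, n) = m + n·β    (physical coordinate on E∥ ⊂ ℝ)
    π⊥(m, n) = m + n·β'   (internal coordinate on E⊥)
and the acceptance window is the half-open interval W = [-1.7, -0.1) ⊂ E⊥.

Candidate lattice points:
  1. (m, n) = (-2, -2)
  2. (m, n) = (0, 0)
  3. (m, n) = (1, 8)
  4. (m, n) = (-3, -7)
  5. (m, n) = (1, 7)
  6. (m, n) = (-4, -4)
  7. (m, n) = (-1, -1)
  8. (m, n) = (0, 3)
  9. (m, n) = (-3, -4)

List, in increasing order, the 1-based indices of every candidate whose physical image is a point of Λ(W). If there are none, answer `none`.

Numerically β ≈ 2.4142 and β' = −1/β ≈ -0.4142.
[1] lift (-2,-2): star map gives -1.1716; window check -1.7 ≤ -1.1716 < -0.1 is true → IN Λ
[2] lift (0,0): star map gives 0.0000; window check -1.7 ≤ 0.0000 < -0.1 is false → out
[3] lift (1,8): star map gives -2.3137; window check -1.7 ≤ -2.3137 < -0.1 is false → out
[4] lift (-3,-7): star map gives -0.1005; window check -1.7 ≤ -0.1005 < -0.1 is true → IN Λ
[5] lift (1,7): star map gives -1.8995; window check -1.7 ≤ -1.8995 < -0.1 is false → out
[6] lift (-4,-4): star map gives -2.3431; window check -1.7 ≤ -2.3431 < -0.1 is false → out
[7] lift (-1,-1): star map gives -0.5858; window check -1.7 ≤ -0.5858 < -0.1 is true → IN Λ
[8] lift (0,3): star map gives -1.2426; window check -1.7 ≤ -1.2426 < -0.1 is true → IN Λ
[9] lift (-3,-4): star map gives -1.3431; window check -1.7 ≤ -1.3431 < -0.1 is true → IN Λ

1, 4, 7, 8, 9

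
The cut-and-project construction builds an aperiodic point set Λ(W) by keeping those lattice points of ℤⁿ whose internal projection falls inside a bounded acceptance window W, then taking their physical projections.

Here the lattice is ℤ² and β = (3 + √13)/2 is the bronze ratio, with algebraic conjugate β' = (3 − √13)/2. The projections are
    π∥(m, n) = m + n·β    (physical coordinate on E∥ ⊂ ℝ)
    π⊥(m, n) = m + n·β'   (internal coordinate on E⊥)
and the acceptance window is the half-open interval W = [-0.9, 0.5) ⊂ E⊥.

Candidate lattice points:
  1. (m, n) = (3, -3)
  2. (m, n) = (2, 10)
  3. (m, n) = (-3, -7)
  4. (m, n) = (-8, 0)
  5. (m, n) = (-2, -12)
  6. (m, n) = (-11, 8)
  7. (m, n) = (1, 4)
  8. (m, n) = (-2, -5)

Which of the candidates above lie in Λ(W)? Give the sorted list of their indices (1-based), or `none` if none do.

3, 7, 8

Numerically β ≈ 3.302776 and β' = −1/β ≈ -0.302776.
[1] lift (3,-3): star map gives 3.908327; window check -0.9 ≤ 3.908327 < 0.5 is false → out
[2] lift (2,10): star map gives -1.027756; window check -0.9 ≤ -1.027756 < 0.5 is false → out
[3] lift (-3,-7): star map gives -0.880571; window check -0.9 ≤ -0.880571 < 0.5 is true → IN Λ
[4] lift (-8,0): star map gives -8.000000; window check -0.9 ≤ -8.000000 < 0.5 is false → out
[5] lift (-2,-12): star map gives 1.633308; window check -0.9 ≤ 1.633308 < 0.5 is false → out
[6] lift (-11,8): star map gives -13.422205; window check -0.9 ≤ -13.422205 < 0.5 is false → out
[7] lift (1,4): star map gives -0.211103; window check -0.9 ≤ -0.211103 < 0.5 is true → IN Λ
[8] lift (-2,-5): star map gives -0.486122; window check -0.9 ≤ -0.486122 < 0.5 is true → IN Λ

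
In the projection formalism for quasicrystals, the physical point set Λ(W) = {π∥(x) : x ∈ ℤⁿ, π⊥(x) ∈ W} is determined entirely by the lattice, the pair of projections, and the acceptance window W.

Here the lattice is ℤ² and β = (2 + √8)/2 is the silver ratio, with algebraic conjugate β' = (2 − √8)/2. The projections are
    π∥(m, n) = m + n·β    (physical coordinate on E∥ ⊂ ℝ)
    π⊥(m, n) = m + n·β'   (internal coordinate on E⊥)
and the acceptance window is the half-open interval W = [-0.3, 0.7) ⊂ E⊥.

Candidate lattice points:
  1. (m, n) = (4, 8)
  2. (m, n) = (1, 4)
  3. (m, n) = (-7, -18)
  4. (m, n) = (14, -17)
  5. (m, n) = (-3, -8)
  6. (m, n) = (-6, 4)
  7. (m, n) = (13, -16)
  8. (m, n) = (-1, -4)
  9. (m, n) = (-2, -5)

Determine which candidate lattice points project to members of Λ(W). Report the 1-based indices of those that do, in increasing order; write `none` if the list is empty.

Numerically β ≈ 2.414214 and β' = −1/β ≈ -0.414214.
[1] lift (4,8): star map gives 0.686292; window check -0.3 ≤ 0.686292 < 0.7 is true → IN Λ
[2] lift (1,4): star map gives -0.656854; window check -0.3 ≤ -0.656854 < 0.7 is false → out
[3] lift (-7,-18): star map gives 0.455844; window check -0.3 ≤ 0.455844 < 0.7 is true → IN Λ
[4] lift (14,-17): star map gives 21.041631; window check -0.3 ≤ 21.041631 < 0.7 is false → out
[5] lift (-3,-8): star map gives 0.313708; window check -0.3 ≤ 0.313708 < 0.7 is true → IN Λ
[6] lift (-6,4): star map gives -7.656854; window check -0.3 ≤ -7.656854 < 0.7 is false → out
[7] lift (13,-16): star map gives 19.627417; window check -0.3 ≤ 19.627417 < 0.7 is false → out
[8] lift (-1,-4): star map gives 0.656854; window check -0.3 ≤ 0.656854 < 0.7 is true → IN Λ
[9] lift (-2,-5): star map gives 0.071068; window check -0.3 ≤ 0.071068 < 0.7 is true → IN Λ

1, 3, 5, 8, 9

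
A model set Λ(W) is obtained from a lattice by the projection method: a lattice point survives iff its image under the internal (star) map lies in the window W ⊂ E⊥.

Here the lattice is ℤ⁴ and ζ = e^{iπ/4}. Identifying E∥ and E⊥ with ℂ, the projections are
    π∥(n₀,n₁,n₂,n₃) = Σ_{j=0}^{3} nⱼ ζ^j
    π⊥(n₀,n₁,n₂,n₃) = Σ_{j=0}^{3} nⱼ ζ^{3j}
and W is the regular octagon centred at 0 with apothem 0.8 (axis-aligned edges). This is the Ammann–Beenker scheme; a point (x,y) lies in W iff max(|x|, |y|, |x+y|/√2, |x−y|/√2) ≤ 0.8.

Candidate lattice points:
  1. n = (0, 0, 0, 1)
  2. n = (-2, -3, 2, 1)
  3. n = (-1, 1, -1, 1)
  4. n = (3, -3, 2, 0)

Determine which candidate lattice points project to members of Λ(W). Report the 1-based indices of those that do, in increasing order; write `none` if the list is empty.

none

With ζ = e^{iπ/4} the internal vectors are ζ^0,ζ^3,ζ^6,ζ^9.
candidate 1: n = (0, 0, 0, 1) → π⊥ ≈ (+0.707107, +0.707107); max(|x|,|y|,|x±y|/√2) = 1.000000 > 0.8 ⇒ ∉ W
candidate 2: n = (-2, -3, 2, 1) → π⊥ ≈ (+0.828427, -3.414214); max(|x|,|y|,|x±y|/√2) = 3.414214 > 0.8 ⇒ ∉ W
candidate 3: n = (-1, 1, -1, 1) → π⊥ ≈ (-1.000000, +2.414214); max(|x|,|y|,|x±y|/√2) = 2.414214 > 0.8 ⇒ ∉ W
candidate 4: n = (3, -3, 2, 0) → π⊥ ≈ (+5.121320, -4.121320); max(|x|,|y|,|x±y|/√2) = 6.535534 > 0.8 ⇒ ∉ W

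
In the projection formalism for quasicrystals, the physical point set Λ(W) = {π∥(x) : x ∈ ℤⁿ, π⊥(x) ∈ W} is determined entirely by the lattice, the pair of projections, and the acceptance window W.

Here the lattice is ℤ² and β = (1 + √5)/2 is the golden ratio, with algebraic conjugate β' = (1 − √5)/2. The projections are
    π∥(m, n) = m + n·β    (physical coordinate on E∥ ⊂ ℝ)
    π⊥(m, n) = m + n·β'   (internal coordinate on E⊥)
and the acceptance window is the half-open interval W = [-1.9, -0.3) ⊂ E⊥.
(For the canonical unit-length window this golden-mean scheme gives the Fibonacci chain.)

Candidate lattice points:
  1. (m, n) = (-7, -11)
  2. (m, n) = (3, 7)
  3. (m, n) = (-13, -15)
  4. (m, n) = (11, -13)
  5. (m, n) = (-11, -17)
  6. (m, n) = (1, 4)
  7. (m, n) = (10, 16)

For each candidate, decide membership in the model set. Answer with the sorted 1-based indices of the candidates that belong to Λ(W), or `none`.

β' = (1−√5)/2 ≈ -0.6180.
candidate 1: (m,n)=(-7,-11) → π∥ = -7-11·β ≈ -24.7984, π⊥ = -7-11·β' ≈ -0.2016 ∉ [-1.9, -0.3) ⇒ out
candidate 2: (m,n)=(3,7) → π∥ = 3+7·β ≈ 14.3262, π⊥ = 3+7·β' ≈ -1.3262 ∈ [-1.9, -0.3) ⇒ IN Λ
candidate 3: (m,n)=(-13,-15) → π∥ = -13-15·β ≈ -37.2705, π⊥ = -13-15·β' ≈ -3.7295 ∉ [-1.9, -0.3) ⇒ out
candidate 4: (m,n)=(11,-13) → π∥ = 11-13·β ≈ -10.0344, π⊥ = 11-13·β' ≈ 19.0344 ∉ [-1.9, -0.3) ⇒ out
candidate 5: (m,n)=(-11,-17) → π∥ = -11-17·β ≈ -38.5066, π⊥ = -11-17·β' ≈ -0.4934 ∈ [-1.9, -0.3) ⇒ IN Λ
candidate 6: (m,n)=(1,4) → π∥ = 1+4·β ≈ 7.4721, π⊥ = 1+4·β' ≈ -1.4721 ∈ [-1.9, -0.3) ⇒ IN Λ
candidate 7: (m,n)=(10,16) → π∥ = 10+16·β ≈ 35.8885, π⊥ = 10+16·β' ≈ 0.1115 ∉ [-1.9, -0.3) ⇒ out

2, 5, 6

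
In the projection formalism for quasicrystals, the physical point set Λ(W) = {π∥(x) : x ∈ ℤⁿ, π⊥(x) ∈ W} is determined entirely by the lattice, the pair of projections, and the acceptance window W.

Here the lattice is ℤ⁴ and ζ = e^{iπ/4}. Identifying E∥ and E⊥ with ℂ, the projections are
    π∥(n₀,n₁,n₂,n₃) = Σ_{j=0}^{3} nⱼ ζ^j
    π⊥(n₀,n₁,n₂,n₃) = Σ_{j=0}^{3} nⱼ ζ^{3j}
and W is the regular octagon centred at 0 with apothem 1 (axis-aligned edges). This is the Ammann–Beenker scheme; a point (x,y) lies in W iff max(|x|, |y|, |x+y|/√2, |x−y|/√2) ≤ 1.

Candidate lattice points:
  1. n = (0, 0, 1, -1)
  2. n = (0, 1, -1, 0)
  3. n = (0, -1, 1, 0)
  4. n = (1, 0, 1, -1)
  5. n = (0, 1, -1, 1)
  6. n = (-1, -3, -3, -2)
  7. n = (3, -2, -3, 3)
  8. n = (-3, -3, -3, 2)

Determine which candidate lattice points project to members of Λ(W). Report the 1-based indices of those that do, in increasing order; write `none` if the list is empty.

π⊥(n) = n₀ + n₁ζ³ + n₂ζ⁶ + n₃ζ⁹ where ζ = e^{iπ/4}.
candidate 1: n = (0, 0, 1, -1) → π⊥ ≈ (-0.707107, -1.707107); max(|x|,|y|,|x±y|/√2) = 1.707107 > 1 ⇒ ∉ W
candidate 2: n = (0, 1, -1, 0) → π⊥ ≈ (-0.707107, +1.707107); max(|x|,|y|,|x±y|/√2) = 1.707107 > 1 ⇒ ∉ W
candidate 3: n = (0, -1, 1, 0) → π⊥ ≈ (+0.707107, -1.707107); max(|x|,|y|,|x±y|/√2) = 1.707107 > 1 ⇒ ∉ W
candidate 4: n = (1, 0, 1, -1) → π⊥ ≈ (+0.292893, -1.707107); max(|x|,|y|,|x±y|/√2) = 1.707107 > 1 ⇒ ∉ W
candidate 5: n = (0, 1, -1, 1) → π⊥ ≈ (+0.000000, +2.414214); max(|x|,|y|,|x±y|/√2) = 2.414214 > 1 ⇒ ∉ W
candidate 6: n = (-1, -3, -3, -2) → π⊥ ≈ (-0.292893, -0.535534); max(|x|,|y|,|x±y|/√2) = 0.585786 ≤ 1 ⇒ ∈ W
candidate 7: n = (3, -2, -3, 3) → π⊥ ≈ (+6.535534, +3.707107); max(|x|,|y|,|x±y|/√2) = 7.242641 > 1 ⇒ ∉ W
candidate 8: n = (-3, -3, -3, 2) → π⊥ ≈ (+0.535534, +2.292893); max(|x|,|y|,|x±y|/√2) = 2.292893 > 1 ⇒ ∉ W

6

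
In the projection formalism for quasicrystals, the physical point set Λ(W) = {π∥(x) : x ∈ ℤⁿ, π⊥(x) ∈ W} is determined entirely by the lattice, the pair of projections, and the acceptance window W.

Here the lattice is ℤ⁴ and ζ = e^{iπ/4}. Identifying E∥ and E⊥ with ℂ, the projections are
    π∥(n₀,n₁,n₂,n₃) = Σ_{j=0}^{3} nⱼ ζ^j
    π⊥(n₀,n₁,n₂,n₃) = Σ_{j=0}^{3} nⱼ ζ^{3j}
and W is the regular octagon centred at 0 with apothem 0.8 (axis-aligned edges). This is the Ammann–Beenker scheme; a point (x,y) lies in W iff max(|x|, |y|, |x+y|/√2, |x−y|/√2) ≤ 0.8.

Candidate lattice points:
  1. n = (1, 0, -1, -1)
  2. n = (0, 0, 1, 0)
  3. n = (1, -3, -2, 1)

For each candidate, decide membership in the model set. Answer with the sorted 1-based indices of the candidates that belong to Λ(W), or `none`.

With ζ = e^{iπ/4} the internal vectors are ζ^0,ζ^3,ζ^6,ζ^9.
candidate 1: n = (1, 0, -1, -1) → π⊥ ≈ (+0.2929, +0.2929); max(|x|,|y|,|x±y|/√2) = 0.4142 ≤ 0.8 ⇒ ∈ W
candidate 2: n = (0, 0, 1, 0) → π⊥ ≈ (+0.0000, -1.0000); max(|x|,|y|,|x±y|/√2) = 1.0000 > 0.8 ⇒ ∉ W
candidate 3: n = (1, -3, -2, 1) → π⊥ ≈ (+3.8284, +0.5858); max(|x|,|y|,|x±y|/√2) = 3.8284 > 0.8 ⇒ ∉ W

1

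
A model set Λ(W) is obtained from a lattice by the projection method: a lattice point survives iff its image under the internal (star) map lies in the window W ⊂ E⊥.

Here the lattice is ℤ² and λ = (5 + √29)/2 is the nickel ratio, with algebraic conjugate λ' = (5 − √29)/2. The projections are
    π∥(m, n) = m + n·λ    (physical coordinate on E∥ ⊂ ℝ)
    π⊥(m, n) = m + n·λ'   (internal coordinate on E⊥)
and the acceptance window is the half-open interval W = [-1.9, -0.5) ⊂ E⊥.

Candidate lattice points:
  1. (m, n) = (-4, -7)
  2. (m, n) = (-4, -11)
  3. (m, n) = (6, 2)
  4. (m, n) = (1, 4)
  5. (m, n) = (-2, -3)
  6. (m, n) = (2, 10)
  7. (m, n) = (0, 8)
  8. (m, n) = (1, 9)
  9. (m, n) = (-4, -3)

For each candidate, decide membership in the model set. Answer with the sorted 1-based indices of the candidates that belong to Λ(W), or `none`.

2, 5, 7, 8

Numerically λ ≈ 5.1926 and λ' = −1/λ ≈ -0.1926.
candidate 1: (m,n)=(-4,-7) → π∥ = -4-7·λ ≈ -40.3481, π⊥ = -4-7·λ' ≈ -2.6519 ∉ [-1.9, -0.5) ⇒ out
candidate 2: (m,n)=(-4,-11) → π∥ = -4-11·λ ≈ -61.1184, π⊥ = -4-11·λ' ≈ -1.8816 ∈ [-1.9, -0.5) ⇒ IN Λ
candidate 3: (m,n)=(6,2) → π∥ = 6+2·λ ≈ 16.3852, π⊥ = 6+2·λ' ≈ 5.6148 ∉ [-1.9, -0.5) ⇒ out
candidate 4: (m,n)=(1,4) → π∥ = 1+4·λ ≈ 21.7703, π⊥ = 1+4·λ' ≈ 0.2297 ∉ [-1.9, -0.5) ⇒ out
candidate 5: (m,n)=(-2,-3) → π∥ = -2-3·λ ≈ -17.5777, π⊥ = -2-3·λ' ≈ -1.4223 ∈ [-1.9, -0.5) ⇒ IN Λ
candidate 6: (m,n)=(2,10) → π∥ = 2+10·λ ≈ 53.9258, π⊥ = 2+10·λ' ≈ 0.0742 ∉ [-1.9, -0.5) ⇒ out
candidate 7: (m,n)=(0,8) → π∥ = 0+8·λ ≈ 41.5407, π⊥ = 0+8·λ' ≈ -1.5407 ∈ [-1.9, -0.5) ⇒ IN Λ
candidate 8: (m,n)=(1,9) → π∥ = 1+9·λ ≈ 47.7332, π⊥ = 1+9·λ' ≈ -0.7332 ∈ [-1.9, -0.5) ⇒ IN Λ
candidate 9: (m,n)=(-4,-3) → π∥ = -4-3·λ ≈ -19.5777, π⊥ = -4-3·λ' ≈ -3.4223 ∉ [-1.9, -0.5) ⇒ out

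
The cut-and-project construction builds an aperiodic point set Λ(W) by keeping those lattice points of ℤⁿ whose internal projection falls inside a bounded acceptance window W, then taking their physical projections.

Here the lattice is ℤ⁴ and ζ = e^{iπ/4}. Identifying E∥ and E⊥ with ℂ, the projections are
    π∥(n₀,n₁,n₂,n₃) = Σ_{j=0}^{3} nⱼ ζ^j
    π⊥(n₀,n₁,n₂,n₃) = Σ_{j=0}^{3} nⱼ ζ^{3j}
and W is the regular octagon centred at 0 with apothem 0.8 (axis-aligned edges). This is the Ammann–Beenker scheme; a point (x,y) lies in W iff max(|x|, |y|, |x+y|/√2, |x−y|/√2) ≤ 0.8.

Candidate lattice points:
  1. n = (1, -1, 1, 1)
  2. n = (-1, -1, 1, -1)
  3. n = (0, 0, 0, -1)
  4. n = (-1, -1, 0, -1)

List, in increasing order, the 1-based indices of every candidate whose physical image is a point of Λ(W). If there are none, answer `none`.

none

Internal map: ζ^{3j} for j=0..3 gives (1,0), (−√2/2,√2/2), (0,−1), (√2/2,√2/2).
#1 (1, -1, 1, 1): internal (2.414214, -1.000000); octagon support 2.414214 vs apothem 0.8 → ∉ W
#2 (-1, -1, 1, -1): internal (-1.000000, -2.414214); octagon support 2.414214 vs apothem 0.8 → ∉ W
#3 (0, 0, 0, -1): internal (-0.707107, -0.707107); octagon support 1.000000 vs apothem 0.8 → ∉ W
#4 (-1, -1, 0, -1): internal (-1.000000, -1.414214); octagon support 1.707107 vs apothem 0.8 → ∉ W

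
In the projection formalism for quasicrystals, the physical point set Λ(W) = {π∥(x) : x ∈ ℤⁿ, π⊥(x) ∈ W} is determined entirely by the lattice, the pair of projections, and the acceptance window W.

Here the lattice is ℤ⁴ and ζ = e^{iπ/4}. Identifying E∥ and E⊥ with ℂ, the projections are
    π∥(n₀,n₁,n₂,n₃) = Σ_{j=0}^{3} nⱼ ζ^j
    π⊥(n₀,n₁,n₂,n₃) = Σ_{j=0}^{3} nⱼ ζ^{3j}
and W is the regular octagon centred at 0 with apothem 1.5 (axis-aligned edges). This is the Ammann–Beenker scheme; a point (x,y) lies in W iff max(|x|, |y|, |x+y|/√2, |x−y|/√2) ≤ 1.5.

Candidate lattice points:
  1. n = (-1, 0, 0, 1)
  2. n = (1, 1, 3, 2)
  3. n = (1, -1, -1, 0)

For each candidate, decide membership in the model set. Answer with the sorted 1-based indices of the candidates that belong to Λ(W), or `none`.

1

Internal map: ζ^{3j} for j=0..3 gives (1,0), (−√2/2,√2/2), (0,−1), (√2/2,√2/2).
#1 (-1, 0, 0, 1): internal (-0.2929, 0.7071); octagon support 0.7071 vs apothem 1.5 → ∈ W
#2 (1, 1, 3, 2): internal (1.7071, -0.8787); octagon support 1.8284 vs apothem 1.5 → ∉ W
#3 (1, -1, -1, 0): internal (1.7071, 0.2929); octagon support 1.7071 vs apothem 1.5 → ∉ W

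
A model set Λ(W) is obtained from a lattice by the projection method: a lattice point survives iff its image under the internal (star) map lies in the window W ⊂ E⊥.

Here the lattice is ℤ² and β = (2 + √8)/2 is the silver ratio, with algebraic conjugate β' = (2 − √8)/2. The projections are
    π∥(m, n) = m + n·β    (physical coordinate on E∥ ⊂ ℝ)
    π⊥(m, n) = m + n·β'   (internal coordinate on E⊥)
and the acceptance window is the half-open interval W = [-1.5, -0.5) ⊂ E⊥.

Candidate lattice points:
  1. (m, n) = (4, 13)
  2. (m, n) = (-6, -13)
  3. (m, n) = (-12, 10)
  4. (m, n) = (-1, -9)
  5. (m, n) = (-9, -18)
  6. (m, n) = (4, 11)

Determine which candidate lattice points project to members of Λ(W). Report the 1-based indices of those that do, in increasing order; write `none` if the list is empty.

1, 2, 6

β' = (2−√8)/2 ≈ -0.41421.
[1] lift (4,13): star map gives -1.38478; window check -1.5 ≤ -1.38478 < -0.5 is true → IN Λ
[2] lift (-6,-13): star map gives -0.61522; window check -1.5 ≤ -0.61522 < -0.5 is true → IN Λ
[3] lift (-12,10): star map gives -16.14214; window check -1.5 ≤ -16.14214 < -0.5 is false → out
[4] lift (-1,-9): star map gives 2.72792; window check -1.5 ≤ 2.72792 < -0.5 is false → out
[5] lift (-9,-18): star map gives -1.54416; window check -1.5 ≤ -1.54416 < -0.5 is false → out
[6] lift (4,11): star map gives -0.55635; window check -1.5 ≤ -0.55635 < -0.5 is true → IN Λ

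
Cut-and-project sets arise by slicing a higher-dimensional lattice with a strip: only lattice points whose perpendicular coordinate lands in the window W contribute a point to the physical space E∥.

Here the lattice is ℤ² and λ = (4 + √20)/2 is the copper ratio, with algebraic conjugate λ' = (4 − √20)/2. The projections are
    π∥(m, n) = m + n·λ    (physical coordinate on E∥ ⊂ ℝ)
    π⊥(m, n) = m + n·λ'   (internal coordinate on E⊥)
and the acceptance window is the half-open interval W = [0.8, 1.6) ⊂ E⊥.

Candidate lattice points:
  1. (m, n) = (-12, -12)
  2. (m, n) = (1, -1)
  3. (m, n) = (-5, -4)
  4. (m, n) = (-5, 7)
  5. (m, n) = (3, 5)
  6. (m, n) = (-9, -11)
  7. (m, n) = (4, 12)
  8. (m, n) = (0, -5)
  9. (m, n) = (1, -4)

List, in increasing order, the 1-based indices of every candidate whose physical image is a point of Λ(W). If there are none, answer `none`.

λ' = (4−√20)/2 ≈ -0.2361.
candidate 1: (m,n)=(-12,-12) → π∥ = -12-12·λ ≈ -62.8328, π⊥ = -12-12·λ' ≈ -9.1672 ∉ [0.8, 1.6) ⇒ out
candidate 2: (m,n)=(1,-1) → π∥ = 1-1·λ ≈ -3.2361, π⊥ = 1-1·λ' ≈ 1.2361 ∈ [0.8, 1.6) ⇒ IN Λ
candidate 3: (m,n)=(-5,-4) → π∥ = -5-4·λ ≈ -21.9443, π⊥ = -5-4·λ' ≈ -4.0557 ∉ [0.8, 1.6) ⇒ out
candidate 4: (m,n)=(-5,7) → π∥ = -5+7·λ ≈ 24.6525, π⊥ = -5+7·λ' ≈ -6.6525 ∉ [0.8, 1.6) ⇒ out
candidate 5: (m,n)=(3,5) → π∥ = 3+5·λ ≈ 24.1803, π⊥ = 3+5·λ' ≈ 1.8197 ∉ [0.8, 1.6) ⇒ out
candidate 6: (m,n)=(-9,-11) → π∥ = -9-11·λ ≈ -55.5967, π⊥ = -9-11·λ' ≈ -6.4033 ∉ [0.8, 1.6) ⇒ out
candidate 7: (m,n)=(4,12) → π∥ = 4+12·λ ≈ 54.8328, π⊥ = 4+12·λ' ≈ 1.1672 ∈ [0.8, 1.6) ⇒ IN Λ
candidate 8: (m,n)=(0,-5) → π∥ = 0-5·λ ≈ -21.1803, π⊥ = 0-5·λ' ≈ 1.1803 ∈ [0.8, 1.6) ⇒ IN Λ
candidate 9: (m,n)=(1,-4) → π∥ = 1-4·λ ≈ -15.9443, π⊥ = 1-4·λ' ≈ 1.9443 ∉ [0.8, 1.6) ⇒ out

2, 7, 8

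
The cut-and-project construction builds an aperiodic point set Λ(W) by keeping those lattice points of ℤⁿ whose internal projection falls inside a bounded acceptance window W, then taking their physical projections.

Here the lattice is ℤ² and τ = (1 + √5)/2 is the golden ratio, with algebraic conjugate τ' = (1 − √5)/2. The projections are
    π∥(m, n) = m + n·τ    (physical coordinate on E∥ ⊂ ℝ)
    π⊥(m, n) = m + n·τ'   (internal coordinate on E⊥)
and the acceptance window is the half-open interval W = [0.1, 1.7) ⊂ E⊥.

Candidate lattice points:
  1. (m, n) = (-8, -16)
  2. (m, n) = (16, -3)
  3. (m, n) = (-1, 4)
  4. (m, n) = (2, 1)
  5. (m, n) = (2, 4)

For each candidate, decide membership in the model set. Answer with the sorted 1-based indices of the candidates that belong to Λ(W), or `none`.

Numerically τ ≈ 1.618034 and τ' = −1/τ ≈ -0.618034.
[1] lift (-8,-16): star map gives 1.888544; window check 0.1 ≤ 1.888544 < 1.7 is false → out
[2] lift (16,-3): star map gives 17.854102; window check 0.1 ≤ 17.854102 < 1.7 is false → out
[3] lift (-1,4): star map gives -3.472136; window check 0.1 ≤ -3.472136 < 1.7 is false → out
[4] lift (2,1): star map gives 1.381966; window check 0.1 ≤ 1.381966 < 1.7 is true → IN Λ
[5] lift (2,4): star map gives -0.472136; window check 0.1 ≤ -0.472136 < 1.7 is false → out

4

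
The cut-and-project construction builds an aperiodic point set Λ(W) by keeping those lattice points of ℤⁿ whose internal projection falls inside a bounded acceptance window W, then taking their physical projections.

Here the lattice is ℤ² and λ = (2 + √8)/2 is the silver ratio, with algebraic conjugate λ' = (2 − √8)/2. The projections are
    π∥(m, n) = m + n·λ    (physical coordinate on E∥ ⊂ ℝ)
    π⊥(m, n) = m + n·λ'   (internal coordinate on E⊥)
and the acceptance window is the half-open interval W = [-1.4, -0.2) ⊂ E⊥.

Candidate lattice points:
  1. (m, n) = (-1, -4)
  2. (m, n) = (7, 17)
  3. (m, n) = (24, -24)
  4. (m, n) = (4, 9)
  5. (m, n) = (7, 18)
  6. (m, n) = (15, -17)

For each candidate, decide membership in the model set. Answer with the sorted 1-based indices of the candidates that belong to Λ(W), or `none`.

Numerically λ ≈ 2.4142 and λ' = −1/λ ≈ -0.4142.
#1 (-1,-4): internal coord -1 + (-4)·λ' = +0.6569; +0.6569 ∉ [-1.4, -0.2) → out
#2 (7,17): internal coord 7 + (17)·λ' = -0.0416; -0.0416 ∉ [-1.4, -0.2) → out
#3 (24,-24): internal coord 24 + (-24)·λ' = +33.9411; +33.9411 ∉ [-1.4, -0.2) → out
#4 (4,9): internal coord 4 + (9)·λ' = +0.2721; +0.2721 ∉ [-1.4, -0.2) → out
#5 (7,18): internal coord 7 + (18)·λ' = -0.4558; -0.4558 ∈ [-1.4, -0.2) → IN Λ
#6 (15,-17): internal coord 15 + (-17)·λ' = +22.0416; +22.0416 ∉ [-1.4, -0.2) → out

5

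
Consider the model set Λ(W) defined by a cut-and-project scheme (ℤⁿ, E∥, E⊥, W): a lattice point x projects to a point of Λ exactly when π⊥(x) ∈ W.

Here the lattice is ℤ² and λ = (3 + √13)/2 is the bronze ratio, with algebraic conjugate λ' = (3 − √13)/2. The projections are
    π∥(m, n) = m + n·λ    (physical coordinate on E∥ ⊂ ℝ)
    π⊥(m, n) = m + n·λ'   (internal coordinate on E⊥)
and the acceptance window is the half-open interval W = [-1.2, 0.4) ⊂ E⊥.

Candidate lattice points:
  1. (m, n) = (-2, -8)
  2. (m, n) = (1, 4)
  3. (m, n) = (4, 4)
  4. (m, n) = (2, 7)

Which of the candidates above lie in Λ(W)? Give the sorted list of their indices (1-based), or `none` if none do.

λ' = (3−√13)/2 ≈ -0.30278.
[1] lift (-2,-8): star map gives 0.42221; window check -1.2 ≤ 0.42221 < 0.4 is false → out
[2] lift (1,4): star map gives -0.21110; window check -1.2 ≤ -0.21110 < 0.4 is true → IN Λ
[3] lift (4,4): star map gives 2.78890; window check -1.2 ≤ 2.78890 < 0.4 is false → out
[4] lift (2,7): star map gives -0.11943; window check -1.2 ≤ -0.11943 < 0.4 is true → IN Λ

2, 4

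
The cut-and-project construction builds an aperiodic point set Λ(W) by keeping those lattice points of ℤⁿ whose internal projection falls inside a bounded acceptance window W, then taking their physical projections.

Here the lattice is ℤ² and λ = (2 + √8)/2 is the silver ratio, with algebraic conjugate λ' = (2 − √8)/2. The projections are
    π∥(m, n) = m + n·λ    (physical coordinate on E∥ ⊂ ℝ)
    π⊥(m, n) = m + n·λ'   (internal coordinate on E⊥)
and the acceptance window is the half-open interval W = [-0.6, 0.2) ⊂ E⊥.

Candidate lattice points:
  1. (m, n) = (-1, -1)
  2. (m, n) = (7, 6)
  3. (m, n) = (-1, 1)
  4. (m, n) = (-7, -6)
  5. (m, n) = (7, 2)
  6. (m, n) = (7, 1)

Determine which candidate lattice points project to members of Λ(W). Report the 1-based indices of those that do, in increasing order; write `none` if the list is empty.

1

Numerically λ ≈ 2.4142 and λ' = −1/λ ≈ -0.4142.
[1] lift (-1,-1): star map gives -0.5858; window check -0.6 ≤ -0.5858 < 0.2 is true → IN Λ
[2] lift (7,6): star map gives 4.5147; window check -0.6 ≤ 4.5147 < 0.2 is false → out
[3] lift (-1,1): star map gives -1.4142; window check -0.6 ≤ -1.4142 < 0.2 is false → out
[4] lift (-7,-6): star map gives -4.5147; window check -0.6 ≤ -4.5147 < 0.2 is false → out
[5] lift (7,2): star map gives 6.1716; window check -0.6 ≤ 6.1716 < 0.2 is false → out
[6] lift (7,1): star map gives 6.5858; window check -0.6 ≤ 6.5858 < 0.2 is false → out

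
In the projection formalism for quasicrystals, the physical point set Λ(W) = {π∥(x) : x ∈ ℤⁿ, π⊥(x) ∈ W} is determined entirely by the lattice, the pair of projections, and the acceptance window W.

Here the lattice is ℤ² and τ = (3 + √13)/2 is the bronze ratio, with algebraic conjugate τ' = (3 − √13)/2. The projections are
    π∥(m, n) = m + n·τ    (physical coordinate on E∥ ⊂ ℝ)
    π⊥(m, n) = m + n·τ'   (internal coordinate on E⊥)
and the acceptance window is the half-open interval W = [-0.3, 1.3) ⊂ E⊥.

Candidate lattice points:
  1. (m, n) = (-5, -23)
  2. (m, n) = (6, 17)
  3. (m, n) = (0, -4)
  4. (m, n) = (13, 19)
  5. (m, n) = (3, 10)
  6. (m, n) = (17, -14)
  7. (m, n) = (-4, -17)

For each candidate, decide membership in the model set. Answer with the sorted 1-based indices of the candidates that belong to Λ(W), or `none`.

τ' = (3−√13)/2 ≈ -0.3028.
#1 (-5,-23): internal coord -5 + (-23)·τ' = +1.9638; +1.9638 ∉ [-0.3, 1.3) → out
#2 (6,17): internal coord 6 + (17)·τ' = +0.8528; +0.8528 ∈ [-0.3, 1.3) → IN Λ
#3 (0,-4): internal coord 0 + (-4)·τ' = +1.2111; +1.2111 ∈ [-0.3, 1.3) → IN Λ
#4 (13,19): internal coord 13 + (19)·τ' = +7.2473; +7.2473 ∉ [-0.3, 1.3) → out
#5 (3,10): internal coord 3 + (10)·τ' = -0.0278; -0.0278 ∈ [-0.3, 1.3) → IN Λ
#6 (17,-14): internal coord 17 + (-14)·τ' = +21.2389; +21.2389 ∉ [-0.3, 1.3) → out
#7 (-4,-17): internal coord -4 + (-17)·τ' = +1.1472; +1.1472 ∈ [-0.3, 1.3) → IN Λ

2, 3, 5, 7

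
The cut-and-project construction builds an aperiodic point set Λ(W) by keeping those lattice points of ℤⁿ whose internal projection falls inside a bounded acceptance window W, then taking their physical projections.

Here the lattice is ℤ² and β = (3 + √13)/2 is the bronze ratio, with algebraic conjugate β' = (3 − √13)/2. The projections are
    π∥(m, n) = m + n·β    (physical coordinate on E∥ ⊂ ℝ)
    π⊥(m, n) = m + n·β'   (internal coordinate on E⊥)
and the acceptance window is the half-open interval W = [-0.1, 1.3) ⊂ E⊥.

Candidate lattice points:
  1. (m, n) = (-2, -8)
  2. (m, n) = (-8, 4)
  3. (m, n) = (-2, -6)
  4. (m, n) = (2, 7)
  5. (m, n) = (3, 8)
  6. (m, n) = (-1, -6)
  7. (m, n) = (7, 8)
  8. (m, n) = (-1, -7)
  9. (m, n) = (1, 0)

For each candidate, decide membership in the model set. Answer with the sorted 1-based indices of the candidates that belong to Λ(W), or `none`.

Numerically β ≈ 3.302776 and β' = −1/β ≈ -0.302776.
[1] lift (-2,-8): star map gives 0.422205; window check -0.1 ≤ 0.422205 < 1.3 is true → IN Λ
[2] lift (-8,4): star map gives -9.211103; window check -0.1 ≤ -9.211103 < 1.3 is false → out
[3] lift (-2,-6): star map gives -0.183346; window check -0.1 ≤ -0.183346 < 1.3 is false → out
[4] lift (2,7): star map gives -0.119429; window check -0.1 ≤ -0.119429 < 1.3 is false → out
[5] lift (3,8): star map gives 0.577795; window check -0.1 ≤ 0.577795 < 1.3 is true → IN Λ
[6] lift (-1,-6): star map gives 0.816654; window check -0.1 ≤ 0.816654 < 1.3 is true → IN Λ
[7] lift (7,8): star map gives 4.577795; window check -0.1 ≤ 4.577795 < 1.3 is false → out
[8] lift (-1,-7): star map gives 1.119429; window check -0.1 ≤ 1.119429 < 1.3 is true → IN Λ
[9] lift (1,0): star map gives 1.000000; window check -0.1 ≤ 1.000000 < 1.3 is true → IN Λ

1, 5, 6, 8, 9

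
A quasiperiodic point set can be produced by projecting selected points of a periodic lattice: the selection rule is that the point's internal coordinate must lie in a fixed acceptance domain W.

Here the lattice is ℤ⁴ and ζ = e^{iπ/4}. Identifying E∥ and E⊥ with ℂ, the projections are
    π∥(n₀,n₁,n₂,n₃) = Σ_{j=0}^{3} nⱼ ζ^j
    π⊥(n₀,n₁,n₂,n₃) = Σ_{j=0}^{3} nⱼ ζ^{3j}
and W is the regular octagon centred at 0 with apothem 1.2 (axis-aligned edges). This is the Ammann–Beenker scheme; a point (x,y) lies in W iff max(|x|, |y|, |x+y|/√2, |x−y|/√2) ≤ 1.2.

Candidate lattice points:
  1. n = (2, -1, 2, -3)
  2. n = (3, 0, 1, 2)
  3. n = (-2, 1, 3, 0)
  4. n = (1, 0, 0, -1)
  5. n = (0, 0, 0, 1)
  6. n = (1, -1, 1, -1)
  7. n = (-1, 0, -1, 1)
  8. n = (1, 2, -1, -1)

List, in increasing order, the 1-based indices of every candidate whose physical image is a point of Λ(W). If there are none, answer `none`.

Internal map: ζ^{3j} for j=0..3 gives (1,0), (−√2/2,√2/2), (0,−1), (√2/2,√2/2).
candidate 1: n = (2, -1, 2, -3) → π⊥ ≈ (+0.5858, -4.8284); max(|x|,|y|,|x±y|/√2) = 4.8284 > 1.2 ⇒ ∉ W
candidate 2: n = (3, 0, 1, 2) → π⊥ ≈ (+4.4142, +0.4142); max(|x|,|y|,|x±y|/√2) = 4.4142 > 1.2 ⇒ ∉ W
candidate 3: n = (-2, 1, 3, 0) → π⊥ ≈ (-2.7071, -2.2929); max(|x|,|y|,|x±y|/√2) = 3.5355 > 1.2 ⇒ ∉ W
candidate 4: n = (1, 0, 0, -1) → π⊥ ≈ (+0.2929, -0.7071); max(|x|,|y|,|x±y|/√2) = 0.7071 ≤ 1.2 ⇒ ∈ W
candidate 5: n = (0, 0, 0, 1) → π⊥ ≈ (+0.7071, +0.7071); max(|x|,|y|,|x±y|/√2) = 1.0000 ≤ 1.2 ⇒ ∈ W
candidate 6: n = (1, -1, 1, -1) → π⊥ ≈ (+1.0000, -2.4142); max(|x|,|y|,|x±y|/√2) = 2.4142 > 1.2 ⇒ ∉ W
candidate 7: n = (-1, 0, -1, 1) → π⊥ ≈ (-0.2929, +1.7071); max(|x|,|y|,|x±y|/√2) = 1.7071 > 1.2 ⇒ ∉ W
candidate 8: n = (1, 2, -1, -1) → π⊥ ≈ (-1.1213, +1.7071); max(|x|,|y|,|x±y|/√2) = 2.0000 > 1.2 ⇒ ∉ W

4, 5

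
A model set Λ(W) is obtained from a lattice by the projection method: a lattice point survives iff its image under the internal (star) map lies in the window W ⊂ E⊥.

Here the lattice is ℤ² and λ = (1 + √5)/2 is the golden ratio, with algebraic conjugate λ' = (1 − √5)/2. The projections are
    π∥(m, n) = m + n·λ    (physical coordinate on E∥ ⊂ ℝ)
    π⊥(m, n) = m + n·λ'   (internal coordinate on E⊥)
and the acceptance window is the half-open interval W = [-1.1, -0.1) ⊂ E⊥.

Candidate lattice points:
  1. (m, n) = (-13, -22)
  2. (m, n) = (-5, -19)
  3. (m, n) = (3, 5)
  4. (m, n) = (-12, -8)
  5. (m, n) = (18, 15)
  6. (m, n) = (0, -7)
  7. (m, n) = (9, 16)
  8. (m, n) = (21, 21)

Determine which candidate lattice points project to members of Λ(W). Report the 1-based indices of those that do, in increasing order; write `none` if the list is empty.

λ' = (1−√5)/2 ≈ -0.618034.
#1 (-13,-22): internal coord -13 + (-22)·λ' = +0.596748; +0.596748 ∉ [-1.1, -0.1) → out
#2 (-5,-19): internal coord -5 + (-19)·λ' = +6.742646; +6.742646 ∉ [-1.1, -0.1) → out
#3 (3,5): internal coord 3 + (5)·λ' = -0.090170; -0.090170 ∉ [-1.1, -0.1) → out
#4 (-12,-8): internal coord -12 + (-8)·λ' = -7.055728; -7.055728 ∉ [-1.1, -0.1) → out
#5 (18,15): internal coord 18 + (15)·λ' = +8.729490; +8.729490 ∉ [-1.1, -0.1) → out
#6 (0,-7): internal coord 0 + (-7)·λ' = +4.326238; +4.326238 ∉ [-1.1, -0.1) → out
#7 (9,16): internal coord 9 + (16)·λ' = -0.888544; -0.888544 ∈ [-1.1, -0.1) → IN Λ
#8 (21,21): internal coord 21 + (21)·λ' = +8.021286; +8.021286 ∉ [-1.1, -0.1) → out

7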